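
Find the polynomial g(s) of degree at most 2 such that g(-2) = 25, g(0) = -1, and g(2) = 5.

Write g(s) = as^2 + bs + c. Substituting each data point gives a linear system:
  4a - 2b + c = 25
  c = -1
  4a + 2b + c = 5
Solving the system yields a = 4, b = -5, c = -1.
So g(s) = 4s^2 - 5s - 1.
Check: g(2) = 5. ✓

g(s) = 4s^2 - 5s - 1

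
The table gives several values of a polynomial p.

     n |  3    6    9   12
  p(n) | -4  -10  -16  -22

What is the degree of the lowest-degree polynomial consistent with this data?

Forward differences of the values at n = 3, 6, 9, 12:
  p  : -4  -10  -16  -22
  Δ  : -6  -6  -6
  Δ^2: 0  0
  Δ^3: 0
The first differences are constant (-6) and nonzero, while all higher differences vanish, so the minimal degree is 1.

1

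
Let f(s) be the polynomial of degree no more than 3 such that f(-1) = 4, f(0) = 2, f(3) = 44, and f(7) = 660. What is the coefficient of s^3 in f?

2

Write f(s) = as^3 + bs^2 + cs + d. Substituting each data point gives a linear system:
  -a + b - c + d = 4
  d = 2
  27a + 9b + 3c + d = 44
  343a + 49b + 7c + d = 660
Solving the system yields a = 2, b = 0, c = -4, d = 2.
So f(s) = 2s³ - 4s + 2.
The leading coefficient is 2.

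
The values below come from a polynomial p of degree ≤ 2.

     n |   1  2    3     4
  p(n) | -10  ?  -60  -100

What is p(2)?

-30

On equispaced nodes a degree-2 polynomial has vanishing third forward difference, so
  - p(1) + 3·p(2) - 3·p(3) + p(4) = 0.
Substituting the known values and solving for p(2):
  3·p(2) = -90
  p(2) = -30.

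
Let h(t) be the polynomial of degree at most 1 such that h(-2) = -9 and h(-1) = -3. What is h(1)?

9

Write h(t) = at + b. Substituting each data point gives a linear system:
  -2a + b = -9
  -a + b = -3
Solving the system yields a = 6, b = 3.
So h(t) = 6t + 3.
Then h(1) = 9.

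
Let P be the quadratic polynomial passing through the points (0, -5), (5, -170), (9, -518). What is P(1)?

Write P(t) = at^2 + bt + c. Substituting each data point gives a linear system:
  c = -5
  25a + 5b + c = -170
  81a + 9b + c = -518
Solving the system yields a = -6, b = -3, c = -5.
So P(t) = -6t^2 - 3t - 5.
Then P(1) = -14.

-14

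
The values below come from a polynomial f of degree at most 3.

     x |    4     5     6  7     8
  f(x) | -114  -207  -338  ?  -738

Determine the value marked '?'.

-513

The 4 known points determine the degree-3 polynomial uniquely.
Write f(x) = ax^3 + bx^2 + cx + d. Substituting each data point gives a linear system:
  64a + 16b + 4c + d = -114
  125a + 25b + 5c + d = -207
  216a + 36b + 6c + d = -338
  512a + 64b + 8c + d = -738
Solving the system yields a = -1, b = -4, c = 4, d = -2.
So f(x) = -x^3 - 4x^2 + 4x - 2.
Then f(7) = -513.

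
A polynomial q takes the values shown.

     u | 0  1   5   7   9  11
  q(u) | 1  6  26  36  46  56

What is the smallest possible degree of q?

1

Divided differences on the nodes 0, 1, 5, 7, 9, 11:
  order 0: 1  6  26  36  46  56
  order 1: 5  5  5  5  5
  order 2: 0  0  0  0
  order 3: 0  0  0
  order 4: 0  0
  order 5: 0
The order-1 divided differences are all 5 (nonzero) and every higher order vanishes, so the data lies on a polynomial of degree exactly 1.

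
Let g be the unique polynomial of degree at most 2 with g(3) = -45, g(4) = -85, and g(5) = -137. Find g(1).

-1

Forward differences of the values at s = 3, 4, 5:
  g  : -45  -85  -137
  Δ  : -40  -52
  Δ^2: -12
The second differences are constant, confirming degree 2.
Interpolating (Newton forward form) and evaluating at s = 1 gives g(1) = -1.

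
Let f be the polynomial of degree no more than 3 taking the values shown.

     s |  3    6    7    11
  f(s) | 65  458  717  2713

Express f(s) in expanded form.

Write f(s) = as^3 + bs^2 + cs + d. Substituting each data point gives a linear system:
  27a + 9b + 3c + d = 65
  216a + 36b + 6c + d = 458
  343a + 49b + 7c + d = 717
  1331a + 121b + 11c + d = 2713
Solving the system yields a = 2, b = 0, c = 5, d = -4.
So f(s) = 2s^3 + 5s - 4.
Check: f(3) = 65. ✓

f(s) = 2s^3 + 5s - 4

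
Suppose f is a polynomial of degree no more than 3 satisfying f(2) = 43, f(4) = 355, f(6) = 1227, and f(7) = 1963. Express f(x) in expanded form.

f(x) = 6x^3 - 2x^2 + 3

Using the Lagrange interpolation formula with nodes 2, 4, 6, 7:
  L_0(x) = (x - 4)(x - 6)(x - 7) / -40
  L_1(x) = (x - 2)(x - 6)(x - 7) / 12
  L_2(x) = (x - 2)(x - 4)(x - 7) / -8
  L_3(x) = (x - 2)(x - 4)(x - 6) / 15
Then f(x) = 43·L_0(x) + 355·L_1(x) + 1227·L_2(x) + 1963·L_3(x).
Expanding and collecting terms gives f(x) = 6x³ - 2x² + 3.
Check: f(4) = 355. ✓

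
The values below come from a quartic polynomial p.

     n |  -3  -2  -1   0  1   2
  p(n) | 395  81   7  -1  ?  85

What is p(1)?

3

On equispaced nodes a degree-4 polynomial has vanishing fifth forward difference, so
  - p(-3) + 5·p(-2) - 10·p(-1) + 10·p(0) - 5·p(1) + p(2) = 0.
Substituting the known values and solving for p(1):
  -5·p(1) = -15
  p(1) = 3.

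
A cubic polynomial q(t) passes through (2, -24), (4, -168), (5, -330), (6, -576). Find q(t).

Using the Lagrange interpolation formula with nodes 2, 4, 5, 6:
  L_0(t) = (t - 4)(t - 5)(t - 6) / -24
  L_1(t) = (t - 2)(t - 5)(t - 6) / 4
  L_2(t) = (t - 2)(t - 4)(t - 6) / -3
  L_3(t) = (t - 2)(t - 4)(t - 5) / 8
Then q(t) = -24·L_0(t) - 168·L_1(t) - 330·L_2(t) - 576·L_3(t).
Expanding and collecting terms gives q(t) = -3t³ + 3t² - 6t.
Check: q(2) = -24. ✓

q(t) = -3t^3 + 3t^2 - 6t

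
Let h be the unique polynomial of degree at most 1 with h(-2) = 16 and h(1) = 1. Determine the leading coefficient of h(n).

Write h(n) = an + b. Substituting each data point gives a linear system:
  -2a + b = 16
  a + b = 1
Solving the system yields a = -5, b = 6.
So h(n) = -5n + 6.
The leading coefficient is -5.

-5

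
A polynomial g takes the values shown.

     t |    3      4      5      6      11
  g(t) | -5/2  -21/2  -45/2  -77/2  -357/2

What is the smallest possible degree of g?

2

Divided differences on the nodes 3, 4, 5, 6, 11:
  order 0: -5/2  -21/2  -45/2  -77/2  -357/2
  order 1: -8  -12  -16  -28
  order 2: -2  -2  -2
  order 3: 0  0
  order 4: 0
The order-2 divided differences are all -2 (nonzero) and every higher order vanishes, so the data lies on a polynomial of degree exactly 2.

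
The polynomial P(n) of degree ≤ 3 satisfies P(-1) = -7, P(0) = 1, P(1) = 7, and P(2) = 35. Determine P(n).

P(n) = 4n^3 - n^2 + 3n + 1

Using the Lagrange interpolation formula with nodes -1, 0, 1, 2:
  L_0(n) = n(n - 1)(n - 2) / -6
  L_1(n) = (n + 1)(n - 1)(n - 2) / 2
  L_2(n) = (n + 1)n(n - 2) / -2
  L_3(n) = (n + 1)n(n - 1) / 6
Then P(n) = -7·L_0(n) + 1·L_1(n) + 7·L_2(n) + 35·L_3(n).
Expanding and collecting terms gives P(n) = 4n³ - n² + 3n + 1.
Check: P(-1) = -7. ✓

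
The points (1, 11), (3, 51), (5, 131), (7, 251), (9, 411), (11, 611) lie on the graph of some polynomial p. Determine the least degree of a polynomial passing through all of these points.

Forward differences of the values at u = 1, 3, 5, 7, 9, 11:
  p  : 11  51  131  251  411  611
  Δ  : 40  80  120  160  200
  Δ^2: 40  40  40  40
  Δ^3: 0  0  0
  Δ^4: 0  0
  Δ^5: 0
The second differences are constant (40) and nonzero, while all higher differences vanish, so the minimal degree is 2.

2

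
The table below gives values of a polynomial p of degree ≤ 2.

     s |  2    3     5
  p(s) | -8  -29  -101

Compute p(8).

Write p(s) = as^2 + bs + c. Substituting each data point gives a linear system:
  4a + 2b + c = -8
  9a + 3b + c = -29
  25a + 5b + c = -101
Solving the system yields a = -5, b = 4, c = 4.
So p(s) = -5s^2 + 4s + 4.
Then p(8) = -284.

-284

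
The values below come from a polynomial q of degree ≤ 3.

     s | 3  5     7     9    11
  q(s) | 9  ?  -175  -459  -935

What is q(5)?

-35

On equispaced nodes a degree-3 polynomial has vanishing fourth forward difference, so
  q(3) - 4·q(5) + 6·q(7) - 4·q(9) + q(11) = 0.
Substituting the known values and solving for q(5):
  -4·q(5) = 140
  q(5) = -35.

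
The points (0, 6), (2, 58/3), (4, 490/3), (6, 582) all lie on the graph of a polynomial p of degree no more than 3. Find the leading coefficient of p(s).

Write p(s) = as^3 + bs^2 + cs + d. Substituting each data point gives a linear system:
  d = 6
  8a + 4b + 2c + d = 58/3
  64a + 16b + 4c + d = 490/3
  216a + 36b + 6c + d = 582
Solving the system yields a = 3, b = -5/3, c = -2, d = 6.
So p(s) = 3s³ - (5/3)s² - 2s + 6.
The leading coefficient is 3.

3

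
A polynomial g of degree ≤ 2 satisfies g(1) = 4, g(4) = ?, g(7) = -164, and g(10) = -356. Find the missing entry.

-44

The 3 known points determine the degree-2 polynomial uniquely.
Write g(x) = ax^2 + bx + c. Substituting each data point gives a linear system:
  a + b + c = 4
  49a + 7b + c = -164
  100a + 10b + c = -356
Solving the system yields a = -4, b = 4, c = 4.
So g(x) = -4x² + 4x + 4.
Then g(4) = -44.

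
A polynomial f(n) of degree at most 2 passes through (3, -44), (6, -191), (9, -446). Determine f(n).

f(n) = -6n^2 + 5n - 5

Using the Lagrange interpolation formula with nodes 3, 6, 9:
  L_0(n) = (n - 6)(n - 9) / 18
  L_1(n) = (n - 3)(n - 9) / -9
  L_2(n) = (n - 3)(n - 6) / 18
Then f(n) = -44·L_0(n) - 191·L_1(n) - 446·L_2(n).
Expanding and collecting terms gives f(n) = -6n² + 5n - 5.
Check: f(3) = -44. ✓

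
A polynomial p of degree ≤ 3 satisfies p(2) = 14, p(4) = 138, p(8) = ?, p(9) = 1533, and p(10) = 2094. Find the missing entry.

The 4 known points determine the degree-3 polynomial uniquely.
Write p(t) = at^3 + bt^2 + ct + d. Substituting each data point gives a linear system:
  8a + 4b + 2c + d = 14
  64a + 16b + 4c + d = 138
  729a + 81b + 9c + d = 1533
  1000a + 100b + 10c + d = 2094
Solving the system yields a = 2, b = 1, c = 0, d = -6.
So p(t) = 2t^3 + t^2 - 6.
Then p(8) = 1082.

1082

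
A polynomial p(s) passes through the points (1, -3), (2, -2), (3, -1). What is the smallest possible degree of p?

1

Forward differences of the values at s = 1, 2, 3:
  p  : -3  -2  -1
  Δ  : 1  1
  Δ^2: 0
The first differences are constant (1) and nonzero, while all higher differences vanish, so the minimal degree is 1.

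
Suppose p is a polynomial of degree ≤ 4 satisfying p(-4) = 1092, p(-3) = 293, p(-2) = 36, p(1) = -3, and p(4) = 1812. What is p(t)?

p(t) = 6t^4 + 6t^3 - 5t^2 - 6t - 4

Write p(t) = at^4 + bt^3 + ct^2 + dt + e. Substituting each data point gives a linear system:
  256a - 64b + 16c - 4d + e = 1092
  81a - 27b + 9c - 3d + e = 293
  16a - 8b + 4c - 2d + e = 36
  a + b + c + d + e = -3
  256a + 64b + 16c + 4d + e = 1812
Solving the system yields a = 6, b = 6, c = -5, d = -6, e = -4.
So p(t) = 6t⁴ + 6t³ - 5t² - 6t - 4.
Check: p(-2) = 36. ✓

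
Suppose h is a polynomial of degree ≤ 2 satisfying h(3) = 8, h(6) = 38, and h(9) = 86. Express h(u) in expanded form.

Write h(u) = au^2 + bu + c. Substituting each data point gives a linear system:
  9a + 3b + c = 8
  36a + 6b + c = 38
  81a + 9b + c = 86
Solving the system yields a = 1, b = 1, c = -4.
So h(u) = u^2 + u - 4.
Check: h(9) = 86. ✓

h(u) = u^2 + u - 4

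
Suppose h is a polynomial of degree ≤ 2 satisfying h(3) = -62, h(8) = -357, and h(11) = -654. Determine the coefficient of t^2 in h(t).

-5

Write h(t) = at^2 + bt + c. Substituting each data point gives a linear system:
  9a + 3b + c = -62
  64a + 8b + c = -357
  121a + 11b + c = -654
Solving the system yields a = -5, b = -4, c = -5.
So h(t) = -5t² - 4t - 5.
The leading coefficient is -5.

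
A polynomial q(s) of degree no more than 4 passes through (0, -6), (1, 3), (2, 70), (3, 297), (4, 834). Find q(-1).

-11

Using the Lagrange interpolation formula with nodes 0, 1, 2, 3, 4:
  L_0(s) = (s - 1)(s - 2)(s - 3)(s - 4) / 24
  L_1(s) = s(s - 2)(s - 3)(s - 4) / -6
  L_2(s) = s(s - 1)(s - 3)(s - 4) / 4
  L_3(s) = s(s - 1)(s - 2)(s - 4) / -6
  L_4(s) = s(s - 1)(s - 2)(s - 3) / 24
Then q(s) = -6·L_0(s) + 3·L_1(s) + 70·L_2(s) + 297·L_3(s) + 834·L_4(s).
Expanding and collecting terms gives q(s) = 2s^4 + 5s^3 + 2s - 6.
Evaluating at s = -1: q(-1) = -11.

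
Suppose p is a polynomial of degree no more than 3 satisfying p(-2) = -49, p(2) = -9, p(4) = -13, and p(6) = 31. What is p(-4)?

-189

Write p(u) = au^3 + bu^2 + cu + d. Substituting each data point gives a linear system:
  -8a + 4b - 2c + d = -49
  8a + 4b + 2c + d = -9
  64a + 16b + 4c + d = -13
  216a + 36b + 6c + d = 31
Solving the system yields a = 1, b = -6, c = 6, d = -5.
So p(u) = u^3 - 6u^2 + 6u - 5.
Then p(-4) = -189.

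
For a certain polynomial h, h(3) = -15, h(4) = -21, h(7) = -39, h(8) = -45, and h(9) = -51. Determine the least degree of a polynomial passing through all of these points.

Divided differences on the nodes 3, 4, 7, 8, 9:
  order 0: -15  -21  -39  -45  -51
  order 1: -6  -6  -6  -6
  order 2: 0  0  0
  order 3: 0  0
  order 4: 0
The order-1 divided differences are all -6 (nonzero) and every higher order vanishes, so the data lies on a polynomial of degree exactly 1.

1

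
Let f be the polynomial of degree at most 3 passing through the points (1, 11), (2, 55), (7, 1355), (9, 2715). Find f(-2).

Write f(t) = at^3 + bt^2 + ct + d. Substituting each data point gives a linear system:
  a + b + c + d = 11
  8a + 4b + 2c + d = 55
  343a + 49b + 7c + d = 1355
  729a + 81b + 9c + d = 2715
Solving the system yields a = 3, b = 6, c = 5, d = -3.
So f(t) = 3t^3 + 6t^2 + 5t - 3.
Then f(-2) = -13.

-13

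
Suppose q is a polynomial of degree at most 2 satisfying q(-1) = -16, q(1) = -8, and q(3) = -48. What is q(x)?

q(x) = -6x^2 + 4x - 6

Write q(x) = ax^2 + bx + c. Substituting each data point gives a linear system:
  a - b + c = -16
  a + b + c = -8
  9a + 3b + c = -48
Solving the system yields a = -6, b = 4, c = -6.
So q(x) = -6x^2 + 4x - 6.
Check: q(-1) = -16. ✓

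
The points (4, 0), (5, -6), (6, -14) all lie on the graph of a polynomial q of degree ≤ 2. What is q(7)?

Forward differences of the values at u = 4, 5, 6:
  q  : 0  -6  -14
  Δ  : -6  -8
  Δ^2: -2
The second differences are constant, confirming degree 2.
Interpolating (Newton forward form) and evaluating at u = 7 gives q(7) = -24.

-24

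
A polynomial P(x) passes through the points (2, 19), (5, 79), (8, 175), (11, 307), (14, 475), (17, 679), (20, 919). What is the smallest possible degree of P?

Forward differences of the values at x = 2, 5, 8, 11, 14, 17, 20:
  P  : 19  79  175  307  475  679  919
  Δ  : 60  96  132  168  204  240
  Δ^2: 36  36  36  36  36
  Δ^3: 0  0  0  0
  Δ^4: 0  0  0
  Δ^5: 0  0
  Δ^6: 0
The second differences are constant (36) and nonzero, while all higher differences vanish, so the minimal degree is 2.

2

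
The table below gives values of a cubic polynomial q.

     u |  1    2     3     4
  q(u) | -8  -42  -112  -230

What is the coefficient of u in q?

Write q(u) = au^3 + bu^2 + cu + d. Substituting each data point gives a linear system:
  a + b + c + d = -8
  8a + 4b + 2c + d = -42
  27a + 9b + 3c + d = -112
  64a + 16b + 4c + d = -230
Solving the system yields a = -2, b = -6, c = -2, d = 2.
So q(u) = -2u^3 - 6u^2 - 2u + 2.
The coefficient of u is -2.

-2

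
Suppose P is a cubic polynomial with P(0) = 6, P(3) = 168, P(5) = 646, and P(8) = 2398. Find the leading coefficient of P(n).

Write P(n) = an^3 + bn^2 + cn + d. Substituting each data point gives a linear system:
  d = 6
  27a + 9b + 3c + d = 168
  125a + 25b + 5c + d = 646
  512a + 64b + 8c + d = 2398
Solving the system yields a = 4, b = 5, c = 3, d = 6.
So P(n) = 4n^3 + 5n^2 + 3n + 6.
The leading coefficient is 4.

4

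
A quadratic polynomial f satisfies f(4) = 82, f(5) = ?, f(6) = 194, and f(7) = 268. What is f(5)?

132

The 3 known points determine the degree-2 polynomial uniquely.
Write f(t) = at^2 + bt + c. Substituting each data point gives a linear system:
  16a + 4b + c = 82
  36a + 6b + c = 194
  49a + 7b + c = 268
Solving the system yields a = 6, b = -4, c = 2.
So f(t) = 6t² - 4t + 2.
Then f(5) = 132.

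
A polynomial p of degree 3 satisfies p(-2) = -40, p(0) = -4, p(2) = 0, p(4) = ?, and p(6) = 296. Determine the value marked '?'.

On equispaced nodes a degree-3 polynomial has vanishing fourth forward difference, so
  p(-2) - 4·p(0) + 6·p(2) - 4·p(4) + p(6) = 0.
Substituting the known values and solving for p(4):
  -4·p(4) = -272
  p(4) = 68.

68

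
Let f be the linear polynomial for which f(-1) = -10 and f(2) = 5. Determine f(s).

f(s) = 5s - 5

Using the Lagrange interpolation formula with nodes -1, 2:
  L_0(s) = (s - 2) / -3
  L_1(s) = (s + 1) / 3
Then f(s) = -10·L_0(s) + 5·L_1(s).
Expanding and collecting terms gives f(s) = 5s - 5.
Check: f(2) = 5. ✓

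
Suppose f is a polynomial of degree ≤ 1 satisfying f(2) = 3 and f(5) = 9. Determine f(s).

f(s) = 2s - 1

Write f(s) = as + b. Substituting each data point gives a linear system:
  2a + b = 3
  5a + b = 9
Solving the system yields a = 2, b = -1.
So f(s) = 2s - 1.
Check: f(5) = 9. ✓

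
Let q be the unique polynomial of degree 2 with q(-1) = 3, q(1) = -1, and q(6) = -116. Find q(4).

Write q(u) = au^2 + bu + c. Substituting each data point gives a linear system:
  a - b + c = 3
  a + b + c = -1
  36a + 6b + c = -116
Solving the system yields a = -3, b = -2, c = 4.
So q(u) = -3u^2 - 2u + 4.
Then q(4) = -52.

-52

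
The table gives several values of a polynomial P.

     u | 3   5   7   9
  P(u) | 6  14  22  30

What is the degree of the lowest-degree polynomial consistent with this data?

Forward differences of the values at u = 3, 5, 7, 9:
  P  : 6  14  22  30
  Δ  : 8  8  8
  Δ^2: 0  0
  Δ^3: 0
The first differences are constant (8) and nonzero, while all higher differences vanish, so the minimal degree is 1.

1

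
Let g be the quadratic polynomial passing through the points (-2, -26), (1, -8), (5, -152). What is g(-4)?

Using the Lagrange interpolation formula with nodes -2, 1, 5:
  L_0(s) = (s - 1)(s - 5) / 21
  L_1(s) = (s + 2)(s - 5) / -12
  L_2(s) = (s + 2)(s - 1) / 28
Then g(s) = -26·L_0(s) - 8·L_1(s) - 152·L_2(s).
Expanding and collecting terms gives g(s) = -6s^2 - 2.
Evaluating at s = -4: g(-4) = -98.

-98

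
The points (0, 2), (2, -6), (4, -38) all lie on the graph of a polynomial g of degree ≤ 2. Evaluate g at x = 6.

Forward differences of the values at x = 0, 2, 4:
  g  : 2  -6  -38
  Δ  : -8  -32
  Δ^2: -24
The second differences are constant, confirming degree 2.
Interpolating (Newton forward form) and evaluating at x = 6 gives g(6) = -94.

-94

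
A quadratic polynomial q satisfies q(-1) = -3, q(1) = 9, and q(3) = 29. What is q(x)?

q(x) = x^2 + 6x + 2

Write q(x) = ax^2 + bx + c. Substituting each data point gives a linear system:
  a - b + c = -3
  a + b + c = 9
  9a + 3b + c = 29
Solving the system yields a = 1, b = 6, c = 2.
So q(x) = x² + 6x + 2.
Check: q(3) = 29. ✓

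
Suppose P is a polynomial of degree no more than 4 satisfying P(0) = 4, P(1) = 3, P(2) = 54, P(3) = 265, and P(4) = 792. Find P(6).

Write P(u) = au^4 + bu^3 + cu^2 + du + e. Substituting each data point gives a linear system:
  e = 4
  a + b + c + d + e = 3
  16a + 8b + 4c + 2d + e = 54
  81a + 27b + 9c + 3d + e = 265
  256a + 64b + 16c + 4d + e = 792
Solving the system yields a = 2, b = 6, c = -6, d = -3, e = 4.
So P(u) = 2u^4 + 6u^3 - 6u^2 - 3u + 4.
Then P(6) = 3658.

3658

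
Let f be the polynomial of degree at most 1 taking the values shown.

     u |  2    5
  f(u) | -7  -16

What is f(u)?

f(u) = -3u - 1

Write f(u) = au + b. Substituting each data point gives a linear system:
  2a + b = -7
  5a + b = -16
Solving the system yields a = -3, b = -1.
So f(u) = -3u - 1.
Check: f(5) = -16. ✓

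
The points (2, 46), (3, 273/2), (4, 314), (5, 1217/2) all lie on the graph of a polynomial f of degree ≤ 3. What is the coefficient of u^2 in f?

-3/2

Write f(u) = au^3 + bu^2 + cu + d. Substituting each data point gives a linear system:
  8a + 4b + 2c + d = 46
  27a + 9b + 3c + d = 273/2
  64a + 16b + 4c + d = 314
  125a + 25b + 5c + d = 1217/2
Solving the system yields a = 5, b = -3/2, c = 3, d = 6.
So f(u) = 5u³ - (3/2)u² + 3u + 6.
The coefficient of u^2 is -3/2.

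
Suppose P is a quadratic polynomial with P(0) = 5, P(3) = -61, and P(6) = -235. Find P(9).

Forward differences of the values at s = 0, 3, 6:
  P  : 5  -61  -235
  Δ  : -66  -174
  Δ^2: -108
The second differences are constant, confirming degree 2.
Interpolating (Newton forward form) and evaluating at s = 9 gives P(9) = -517.

-517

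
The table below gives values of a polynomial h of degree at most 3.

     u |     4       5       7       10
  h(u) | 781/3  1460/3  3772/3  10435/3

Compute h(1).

Write h(u) = au^3 + bu^2 + cu + d. Substituting each data point gives a linear system:
  64a + 16b + 4c + d = 781/3
  125a + 25b + 5c + d = 1460/3
  343a + 49b + 7c + d = 3772/3
  1000a + 100b + 10c + d = 10435/3
Solving the system yields a = 3, b = 5, c = -5/3, d = -5.
So h(u) = 3u^3 + 5u^2 - (5/3)u - 5.
Then h(1) = 4/3.

4/3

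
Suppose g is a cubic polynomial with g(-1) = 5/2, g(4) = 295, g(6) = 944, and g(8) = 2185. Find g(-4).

-221

Write g(x) = ax^3 + bx^2 + cx + d. Substituting each data point gives a linear system:
  -a + b - c + d = 5/2
  64a + 16b + 4c + d = 295
  216a + 36b + 6c + d = 944
  512a + 64b + 8c + d = 2185
Solving the system yields a = 4, b = 2, c = 1/2, d = 5.
So g(x) = 4x³ + 2x² + (1/2)x + 5.
Then g(-4) = -221.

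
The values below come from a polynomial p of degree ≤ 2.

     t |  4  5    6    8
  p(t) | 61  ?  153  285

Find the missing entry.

102

The 3 known points determine the degree-2 polynomial uniquely.
Write p(t) = at^2 + bt + c. Substituting each data point gives a linear system:
  16a + 4b + c = 61
  36a + 6b + c = 153
  64a + 8b + c = 285
Solving the system yields a = 5, b = -4, c = -3.
So p(t) = 5t^2 - 4t - 3.
Then p(5) = 102.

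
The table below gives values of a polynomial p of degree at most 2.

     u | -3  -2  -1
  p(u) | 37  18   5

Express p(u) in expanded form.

p(u) = 3u^2 - 4u - 2

Using the Lagrange interpolation formula with nodes -3, -2, -1:
  L_0(u) = (u + 2)(u + 1) / 2
  L_1(u) = (u + 3)(u + 1) / -1
  L_2(u) = (u + 3)(u + 2) / 2
Then p(u) = 37·L_0(u) + 18·L_1(u) + 5·L_2(u).
Expanding and collecting terms gives p(u) = 3u^2 - 4u - 2.
Check: p(-2) = 18. ✓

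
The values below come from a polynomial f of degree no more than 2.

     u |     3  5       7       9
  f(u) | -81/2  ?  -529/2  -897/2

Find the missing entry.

The 3 known points determine the degree-2 polynomial uniquely.
Write f(u) = au^2 + bu + c. Substituting each data point gives a linear system:
  9a + 3b + c = -81/2
  49a + 7b + c = -529/2
  81a + 9b + c = -897/2
Solving the system yields a = -6, b = 4, c = 3/2.
So f(u) = -6u^2 + 4u + 3/2.
Then f(5) = -257/2.

-257/2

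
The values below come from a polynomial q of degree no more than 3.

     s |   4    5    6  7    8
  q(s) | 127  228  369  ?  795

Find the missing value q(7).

556

The 4 known points determine the degree-3 polynomial uniquely.
Write q(s) = as^3 + bs^2 + cs + d. Substituting each data point gives a linear system:
  64a + 16b + 4c + d = 127
  125a + 25b + 5c + d = 228
  216a + 36b + 6c + d = 369
  512a + 64b + 8c + d = 795
Solving the system yields a = 1, b = 5, c = -5, d = 3.
So q(s) = s^3 + 5s^2 - 5s + 3.
Then q(7) = 556.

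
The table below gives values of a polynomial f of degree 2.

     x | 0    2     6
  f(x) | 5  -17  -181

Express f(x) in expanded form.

Write f(x) = ax^2 + bx + c. Substituting each data point gives a linear system:
  c = 5
  4a + 2b + c = -17
  36a + 6b + c = -181
Solving the system yields a = -5, b = -1, c = 5.
So f(x) = -5x² - x + 5.
Check: f(6) = -181. ✓

f(x) = -5x^2 - x + 5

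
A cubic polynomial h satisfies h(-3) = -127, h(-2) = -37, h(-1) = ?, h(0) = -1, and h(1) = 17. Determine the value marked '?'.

On equispaced nodes a degree-3 polynomial has vanishing fourth forward difference, so
  h(-3) - 4·h(-2) + 6·h(-1) - 4·h(0) + h(1) = 0.
Substituting the known values and solving for h(-1):
  6·h(-1) = -42
  h(-1) = -7.

-7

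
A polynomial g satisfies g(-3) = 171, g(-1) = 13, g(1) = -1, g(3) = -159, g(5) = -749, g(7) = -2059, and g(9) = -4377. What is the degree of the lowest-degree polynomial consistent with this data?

3

Forward differences of the values at n = -3, -1, 1, 3, 5, 7, 9:
  g  : 171  13  -1  -159  -749  -2059  -4377
  Δ  : -158  -14  -158  -590  -1310  -2318
  Δ^2: 144  -144  -432  -720  -1008
  Δ^3: -288  -288  -288  -288
  Δ^4: 0  0  0
  Δ^5: 0  0
  Δ^6: 0
The third differences are constant (-288) and nonzero, while all higher differences vanish, so the minimal degree is 3.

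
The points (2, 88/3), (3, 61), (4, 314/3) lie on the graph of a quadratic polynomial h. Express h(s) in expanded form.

h(s) = 6s^2 + (5/3)s + 2

Write h(s) = as^2 + bs + c. Substituting each data point gives a linear system:
  4a + 2b + c = 88/3
  9a + 3b + c = 61
  16a + 4b + c = 314/3
Solving the system yields a = 6, b = 5/3, c = 2.
So h(s) = 6s^2 + (5/3)s + 2.
Check: h(2) = 88/3. ✓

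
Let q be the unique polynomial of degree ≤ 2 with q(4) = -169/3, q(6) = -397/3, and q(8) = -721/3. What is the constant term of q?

Write q(s) = as^2 + bs + c. Substituting each data point gives a linear system:
  16a + 4b + c = -169/3
  36a + 6b + c = -397/3
  64a + 8b + c = -721/3
Solving the system yields a = -4, b = 2, c = -1/3.
So q(s) = -4s^2 + 2s - 1/3.
The constant term is -1/3.

-1/3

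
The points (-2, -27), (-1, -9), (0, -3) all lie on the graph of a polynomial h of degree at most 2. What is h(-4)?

-99

Write h(n) = an^2 + bn + c. Substituting each data point gives a linear system:
  4a - 2b + c = -27
  a - b + c = -9
  c = -3
Solving the system yields a = -6, b = 0, c = -3.
So h(n) = -6n^2 - 3.
Then h(-4) = -99.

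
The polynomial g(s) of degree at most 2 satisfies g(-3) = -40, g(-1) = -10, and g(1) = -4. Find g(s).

Using the Lagrange interpolation formula with nodes -3, -1, 1:
  L_0(s) = (s + 1)(s - 1) / 8
  L_1(s) = (s + 3)(s - 1) / -4
  L_2(s) = (s + 3)(s + 1) / 8
Then g(s) = -40·L_0(s) - 10·L_1(s) - 4·L_2(s).
Expanding and collecting terms gives g(s) = -3s² + 3s - 4.
Check: g(-1) = -10. ✓

g(s) = -3s^2 + 3s - 4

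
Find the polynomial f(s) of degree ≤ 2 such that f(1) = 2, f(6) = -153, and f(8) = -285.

f(s) = -5s^2 + 4s + 3

Using the Lagrange interpolation formula with nodes 1, 6, 8:
  L_0(s) = (s - 6)(s - 8) / 35
  L_1(s) = (s - 1)(s - 8) / -10
  L_2(s) = (s - 1)(s - 6) / 14
Then f(s) = 2·L_0(s) - 153·L_1(s) - 285·L_2(s).
Expanding and collecting terms gives f(s) = -5s^2 + 4s + 3.
Check: f(1) = 2. ✓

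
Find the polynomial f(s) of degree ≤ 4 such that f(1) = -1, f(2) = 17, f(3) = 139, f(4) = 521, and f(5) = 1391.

Using the Lagrange interpolation formula with nodes 1, 2, 3, 4, 5:
  L_0(s) = (s - 2)(s - 3)(s - 4)(s - 5) / 24
  L_1(s) = (s - 1)(s - 3)(s - 4)(s - 5) / -6
  L_2(s) = (s - 1)(s - 2)(s - 4)(s - 5) / 4
  L_3(s) = (s - 1)(s - 2)(s - 3)(s - 5) / -6
  L_4(s) = (s - 1)(s - 2)(s - 3)(s - 4) / 24
Then f(s) = -1·L_0(s) + 17·L_1(s) + 139·L_2(s) + 521·L_3(s) + 1391·L_4(s).
Expanding and collecting terms gives f(s) = 3s^4 - 4s^3 + s^2 - 2s + 1.
Check: f(4) = 521. ✓

f(s) = 3s^4 - 4s^3 + s^2 - 2s + 1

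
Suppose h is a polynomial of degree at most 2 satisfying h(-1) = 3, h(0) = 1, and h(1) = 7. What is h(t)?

Write h(t) = at^2 + bt + c. Substituting each data point gives a linear system:
  a - b + c = 3
  c = 1
  a + b + c = 7
Solving the system yields a = 4, b = 2, c = 1.
So h(t) = 4t² + 2t + 1.
Check: h(-1) = 3. ✓

h(t) = 4t^2 + 2t + 1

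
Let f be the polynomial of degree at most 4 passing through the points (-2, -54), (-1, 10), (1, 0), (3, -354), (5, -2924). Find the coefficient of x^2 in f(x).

4

Write f(x) = ax^4 + bx^3 + cx^2 + dx + e. Substituting each data point gives a linear system:
  16a - 8b + 4c - 2d + e = -54
  a - b + c - d + e = 10
  a + b + c + d + e = 0
  81a + 27b + 9c + 3d + e = -354
  625a + 125b + 25c + 5d + e = -2924
Solving the system yields a = -5, b = 1, c = 4, d = -6, e = 6.
So f(x) = -5x^4 + x^3 + 4x^2 - 6x + 6.
The coefficient of x^2 is 4.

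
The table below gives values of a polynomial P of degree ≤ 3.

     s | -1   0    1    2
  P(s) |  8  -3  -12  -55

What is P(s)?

P(s) = -6s^3 + s^2 - 4s - 3

Write P(s) = as^3 + bs^2 + cs + d. Substituting each data point gives a linear system:
  -a + b - c + d = 8
  d = -3
  a + b + c + d = -12
  8a + 4b + 2c + d = -55
Solving the system yields a = -6, b = 1, c = -4, d = -3.
So P(s) = -6s^3 + s^2 - 4s - 3.
Check: P(2) = -55. ✓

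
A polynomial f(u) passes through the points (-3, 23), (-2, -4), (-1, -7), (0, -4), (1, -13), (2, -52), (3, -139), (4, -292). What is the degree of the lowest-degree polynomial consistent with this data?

3

Forward differences of the values at u = -3, -2, -1, 0, 1, 2, 3, 4:
  f  : 23  -4  -7  -4  -13  -52  -139  -292
  Δ  : -27  -3  3  -9  -39  -87  -153
  Δ^2: 24  6  -12  -30  -48  -66
  Δ^3: -18  -18  -18  -18  -18
  Δ^4: 0  0  0  0
  Δ^5: 0  0  0
  Δ^6: 0  0
  Δ^7: 0
The third differences are constant (-18) and nonzero, while all higher differences vanish, so the minimal degree is 3.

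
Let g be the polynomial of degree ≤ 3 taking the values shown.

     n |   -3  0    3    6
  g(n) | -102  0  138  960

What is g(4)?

Forward differences of the values at n = -3, 0, 3, 6:
  g  : -102  0  138  960
  Δ  : 102  138  822
  Δ^2: 36  684
  Δ^3: 648
The third differences are constant, confirming degree 3.
Interpolating (Newton forward form) and evaluating at n = 4 gives g(4) = 304.

304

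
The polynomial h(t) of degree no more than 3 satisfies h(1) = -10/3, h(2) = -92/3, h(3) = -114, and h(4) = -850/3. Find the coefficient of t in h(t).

5/3

Write h(t) = at^3 + bt^2 + ct + d. Substituting each data point gives a linear system:
  a + b + c + d = -10/3
  8a + 4b + 2c + d = -92/3
  27a + 9b + 3c + d = -114
  64a + 16b + 4c + d = -850/3
Solving the system yields a = -5, b = 2, c = 5/3, d = -2.
So h(t) = -5t^3 + 2t^2 + (5/3)t - 2.
The coefficient of t is 5/3.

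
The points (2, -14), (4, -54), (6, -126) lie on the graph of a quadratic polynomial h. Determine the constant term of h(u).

Write h(u) = au^2 + bu + c. Substituting each data point gives a linear system:
  4a + 2b + c = -14
  16a + 4b + c = -54
  36a + 6b + c = -126
Solving the system yields a = -4, b = 4, c = -6.
So h(u) = -4u² + 4u - 6.
The constant term is -6.

-6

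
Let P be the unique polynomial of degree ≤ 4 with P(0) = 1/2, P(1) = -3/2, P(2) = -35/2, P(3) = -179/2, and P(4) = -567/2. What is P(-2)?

Write P(x) = ax^4 + bx^3 + cx^2 + dx + e. Substituting each data point gives a linear system:
  e = 1/2
  a + b + c + d + e = -3/2
  16a + 8b + 4c + 2d + e = -35/2
  81a + 27b + 9c + 3d + e = -179/2
  256a + 64b + 16c + 4d + e = -567/2
Solving the system yields a = -1, b = -1, c = 3, d = -3, e = 1/2.
So P(x) = -x^4 - x^3 + 3x^2 - 3x + 1/2.
Then P(-2) = 21/2.

21/2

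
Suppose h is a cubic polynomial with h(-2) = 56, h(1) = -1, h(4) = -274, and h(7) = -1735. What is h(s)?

Write h(s) = as^3 + bs^2 + cs + d. Substituting each data point gives a linear system:
  -8a + 4b - 2c + d = 56
  a + b + c + d = -1
  64a + 16b + 4c + d = -274
  343a + 49b + 7c + d = -1735
Solving the system yields a = -6, b = 6, c = 5, d = -6.
So h(s) = -6s³ + 6s² + 5s - 6.
Check: h(7) = -1735. ✓

h(s) = -6s^3 + 6s^2 + 5s - 6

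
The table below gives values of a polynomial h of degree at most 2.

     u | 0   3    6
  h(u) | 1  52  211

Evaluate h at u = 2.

Write h(u) = au^2 + bu + c. Substituting each data point gives a linear system:
  c = 1
  9a + 3b + c = 52
  36a + 6b + c = 211
Solving the system yields a = 6, b = -1, c = 1.
So h(u) = 6u² - u + 1.
Then h(2) = 23.

23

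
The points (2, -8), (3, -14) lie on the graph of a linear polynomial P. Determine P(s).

P(s) = -6s + 4

Write P(s) = as + b. Substituting each data point gives a linear system:
  2a + b = -8
  3a + b = -14
Solving the system yields a = -6, b = 4.
So P(s) = -6s + 4.
Check: P(3) = -14. ✓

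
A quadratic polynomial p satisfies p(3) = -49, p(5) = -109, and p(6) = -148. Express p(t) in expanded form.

p(t) = -3t^2 - 6t - 4

Using the Lagrange interpolation formula with nodes 3, 5, 6:
  L_0(t) = (t - 5)(t - 6) / 6
  L_1(t) = (t - 3)(t - 6) / -2
  L_2(t) = (t - 3)(t - 5) / 3
Then p(t) = -49·L_0(t) - 109·L_1(t) - 148·L_2(t).
Expanding and collecting terms gives p(t) = -3t^2 - 6t - 4.
Check: p(3) = -49. ✓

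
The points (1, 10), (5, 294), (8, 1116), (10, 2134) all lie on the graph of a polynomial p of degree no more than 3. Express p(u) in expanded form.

p(u) = 2u^3 + u^2 + 3u + 4

Using the Lagrange interpolation formula with nodes 1, 5, 8, 10:
  L_0(u) = (u - 5)(u - 8)(u - 10) / -252
  L_1(u) = (u - 1)(u - 8)(u - 10) / 60
  L_2(u) = (u - 1)(u - 5)(u - 10) / -42
  L_3(u) = (u - 1)(u - 5)(u - 8) / 90
Then p(u) = 10·L_0(u) + 294·L_1(u) + 1116·L_2(u) + 2134·L_3(u).
Expanding and collecting terms gives p(u) = 2u³ + u² + 3u + 4.
Check: p(1) = 10. ✓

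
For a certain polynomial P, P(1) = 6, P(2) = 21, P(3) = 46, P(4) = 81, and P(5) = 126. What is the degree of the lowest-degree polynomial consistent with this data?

Forward differences of the values at t = 1, 2, 3, 4, 5:
  P  : 6  21  46  81  126
  Δ  : 15  25  35  45
  Δ^2: 10  10  10
  Δ^3: 0  0
  Δ^4: 0
The second differences are constant (10) and nonzero, while all higher differences vanish, so the minimal degree is 2.

2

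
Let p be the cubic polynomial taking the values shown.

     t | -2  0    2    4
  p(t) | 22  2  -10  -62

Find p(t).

Using the Lagrange interpolation formula with nodes -2, 0, 2, 4:
  L_0(t) = t(t - 2)(t - 4) / -48
  L_1(t) = (t + 2)(t - 2)(t - 4) / 16
  L_2(t) = (t + 2)t(t - 4) / -16
  L_3(t) = (t + 2)t(t - 2) / 48
Then p(t) = 22·L_0(t) + 2·L_1(t) - 10·L_2(t) - 62·L_3(t).
Expanding and collecting terms gives p(t) = -t^3 + t^2 - 4t + 2.
Check: p(2) = -10. ✓

p(t) = -t^3 + t^2 - 4t + 2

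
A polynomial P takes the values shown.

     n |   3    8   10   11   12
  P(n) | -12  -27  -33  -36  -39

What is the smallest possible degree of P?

1

Divided differences on the nodes 3, 8, 10, 11, 12:
  order 0: -12  -27  -33  -36  -39
  order 1: -3  -3  -3  -3
  order 2: 0  0  0
  order 3: 0  0
  order 4: 0
The order-1 divided differences are all -3 (nonzero) and every higher order vanishes, so the data lies on a polynomial of degree exactly 1.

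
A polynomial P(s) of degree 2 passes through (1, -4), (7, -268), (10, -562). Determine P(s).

P(s) = -6s^2 + 4s - 2

Write P(s) = as^2 + bs + c. Substituting each data point gives a linear system:
  a + b + c = -4
  49a + 7b + c = -268
  100a + 10b + c = -562
Solving the system yields a = -6, b = 4, c = -2.
So P(s) = -6s² + 4s - 2.
Check: P(10) = -562. ✓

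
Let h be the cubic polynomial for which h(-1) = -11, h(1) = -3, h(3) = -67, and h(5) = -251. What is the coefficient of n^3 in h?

-1

Write h(n) = an^3 + bn^2 + cn + d. Substituting each data point gives a linear system:
  -a + b - c + d = -11
  a + b + c + d = -3
  27a + 9b + 3c + d = -67
  125a + 25b + 5c + d = -251
Solving the system yields a = -1, b = -6, c = 5, d = -1.
So h(n) = -n^3 - 6n^2 + 5n - 1.
The leading coefficient is -1.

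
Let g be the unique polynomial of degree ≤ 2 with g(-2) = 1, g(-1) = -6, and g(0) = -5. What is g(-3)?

16

Write g(n) = an^2 + bn + c. Substituting each data point gives a linear system:
  4a - 2b + c = 1
  a - b + c = -6
  c = -5
Solving the system yields a = 4, b = 5, c = -5.
So g(n) = 4n^2 + 5n - 5.
Then g(-3) = 16.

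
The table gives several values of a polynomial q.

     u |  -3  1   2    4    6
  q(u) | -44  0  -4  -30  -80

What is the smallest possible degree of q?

Divided differences on the nodes -3, 1, 2, 4, 6:
  order 0: -44  0  -4  -30  -80
  order 1: 11  -4  -13  -25
  order 2: -3  -3  -3
  order 3: 0  0
  order 4: 0
The order-2 divided differences are all -3 (nonzero) and every higher order vanishes, so the data lies on a polynomial of degree exactly 2.

2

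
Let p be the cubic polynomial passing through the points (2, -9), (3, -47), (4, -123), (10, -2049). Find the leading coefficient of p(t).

-2

Write p(t) = at^3 + bt^2 + ct + d. Substituting each data point gives a linear system:
  8a + 4b + 2c + d = -9
  27a + 9b + 3c + d = -47
  64a + 16b + 4c + d = -123
  1000a + 100b + 10c + d = -2049
Solving the system yields a = -2, b = -1, c = 5, d = 1.
So p(t) = -2t^3 - t^2 + 5t + 1.
The leading coefficient is -2.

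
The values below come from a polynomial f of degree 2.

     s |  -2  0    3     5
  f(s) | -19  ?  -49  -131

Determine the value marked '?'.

-1

The 3 known points determine the degree-2 polynomial uniquely.
Write f(s) = as^2 + bs + c. Substituting each data point gives a linear system:
  4a - 2b + c = -19
  9a + 3b + c = -49
  25a + 5b + c = -131
Solving the system yields a = -5, b = -1, c = -1.
So f(s) = -5s^2 - s - 1.
Then f(0) = -1.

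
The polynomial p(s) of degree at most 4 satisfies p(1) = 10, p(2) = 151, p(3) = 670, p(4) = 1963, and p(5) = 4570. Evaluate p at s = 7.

16606

Forward differences of the values at s = 1, 2, 3, 4, 5:
  p  : 10  151  670  1963  4570
  Δ  : 141  519  1293  2607
  Δ^2: 378  774  1314
  Δ^3: 396  540
  Δ^4: 144
The fourth differences are constant, confirming degree 4.
Interpolating (Newton forward form) and evaluating at s = 7 gives p(7) = 16606.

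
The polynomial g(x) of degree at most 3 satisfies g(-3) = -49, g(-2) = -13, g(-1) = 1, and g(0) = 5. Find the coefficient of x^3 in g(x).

2

Write g(x) = ax^3 + bx^2 + cx + d. Substituting each data point gives a linear system:
  -27a + 9b - 3c + d = -49
  -8a + 4b - 2c + d = -13
  -a + b - c + d = 1
  d = 5
Solving the system yields a = 2, b = 1, c = 3, d = 5.
So g(x) = 2x³ + x² + 3x + 5.
The leading coefficient is 2.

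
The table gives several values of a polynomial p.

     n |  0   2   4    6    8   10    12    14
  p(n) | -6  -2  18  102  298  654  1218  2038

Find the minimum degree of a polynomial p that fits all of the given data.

Forward differences of the values at n = 0, 2, 4, 6, 8, 10, 12, 14:
  p  : -6  -2  18  102  298  654  1218  2038
  Δ  : 4  20  84  196  356  564  820
  Δ^2: 16  64  112  160  208  256
  Δ^3: 48  48  48  48  48
  Δ^4: 0  0  0  0
  Δ^5: 0  0  0
  Δ^6: 0  0
  Δ^7: 0
The third differences are constant (48) and nonzero, while all higher differences vanish, so the minimal degree is 3.

3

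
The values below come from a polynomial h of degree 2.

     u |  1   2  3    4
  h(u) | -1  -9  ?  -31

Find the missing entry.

-19

The 3 known points determine the degree-2 polynomial uniquely.
Write h(u) = au^2 + bu + c. Substituting each data point gives a linear system:
  a + b + c = -1
  4a + 2b + c = -9
  16a + 4b + c = -31
Solving the system yields a = -1, b = -5, c = 5.
So h(u) = -u^2 - 5u + 5.
Then h(3) = -19.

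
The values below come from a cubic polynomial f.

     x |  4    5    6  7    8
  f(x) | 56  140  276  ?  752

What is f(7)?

On equispaced nodes a degree-3 polynomial has vanishing fourth forward difference, so
  f(4) - 4·f(5) + 6·f(6) - 4·f(7) + f(8) = 0.
Substituting the known values and solving for f(7):
  -4·f(7) = -1904
  f(7) = 476.

476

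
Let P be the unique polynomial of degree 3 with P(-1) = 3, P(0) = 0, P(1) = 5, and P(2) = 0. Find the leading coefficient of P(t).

Write P(t) = at^3 + bt^2 + ct + d. Substituting each data point gives a linear system:
  -a + b - c + d = 3
  d = 0
  a + b + c + d = 5
  8a + 4b + 2c + d = 0
Solving the system yields a = -3, b = 4, c = 4, d = 0.
So P(t) = -3t³ + 4t² + 4t.
The leading coefficient is -3.

-3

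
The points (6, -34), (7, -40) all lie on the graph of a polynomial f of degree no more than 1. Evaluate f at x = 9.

Write f(x) = ax + b. Substituting each data point gives a linear system:
  6a + b = -34
  7a + b = -40
Solving the system yields a = -6, b = 2.
So f(x) = -6x + 2.
Then f(9) = -52.

-52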